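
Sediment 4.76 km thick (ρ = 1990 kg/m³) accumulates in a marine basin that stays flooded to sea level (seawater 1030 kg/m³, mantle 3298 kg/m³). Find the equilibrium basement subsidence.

2.01 km

Submarine loading: the sediment displaces seawater, and the subsidence is in turn flooded, so s (ρ_m − ρ_w) = t (ρ_sed − ρ_w).
s = 4.76 km × (1990 − 1030) / (3298 − 1030) = 2.01 km.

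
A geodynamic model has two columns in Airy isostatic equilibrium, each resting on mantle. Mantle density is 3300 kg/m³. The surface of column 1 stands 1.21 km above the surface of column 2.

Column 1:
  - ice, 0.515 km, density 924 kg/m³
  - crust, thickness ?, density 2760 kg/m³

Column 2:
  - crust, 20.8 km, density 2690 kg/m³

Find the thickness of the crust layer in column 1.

Take the compensation level at the base of the deeper column (depth z_c below the surface of column 1) and equate Σ ρ_i t_i down to z_c; mantle fills any gap and the z_c terms cancel.
Column 1: 0.515×924 + x×2760 + (z_c − 0.515 − x)×3300
Column 2: 1.21×0 + 20.8×2690 + (z_c − 1.21 − 20.8)×3300
The z_c×3300 term appears on both sides and cancels. Collect the known terms of each column as K = Σ(ρt)_known − 3300 × (depth of known layers): K_1 = 475.86 − 3300×0.515 = −1223.64; K_2 = 55952 − 3300×(1.21 + 20.8) = −16681.
Balance: K_1 − x×(3300 − 2760) = K_2, so x = (K_1 − K_2)/(3300 − 2760) = 15457.4/540 = 28.6 km.

28.6 km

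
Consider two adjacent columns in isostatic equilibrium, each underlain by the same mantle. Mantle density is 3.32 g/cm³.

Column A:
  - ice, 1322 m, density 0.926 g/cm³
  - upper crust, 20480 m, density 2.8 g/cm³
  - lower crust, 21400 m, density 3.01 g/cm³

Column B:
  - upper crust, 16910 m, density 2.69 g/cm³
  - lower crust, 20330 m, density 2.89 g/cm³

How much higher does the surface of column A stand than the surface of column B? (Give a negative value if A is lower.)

317 m

For any compensation level in the mantle, the mantle terms cancel and isostasy reduces to e = (Σt_A − Σt_B) − (Σ(ρt)_A − Σ(ρt)_B) / ρ_m.
Σt_A = 43202 m; Σt_B = 37240 m; Σ(ρt)_A = 122982.172; Σ(ρt)_B = 104241.6 (in m·g/cm³).
e = (43202 − 37240) − (122982.172 − 104241.6) / 3.32 = 317 m.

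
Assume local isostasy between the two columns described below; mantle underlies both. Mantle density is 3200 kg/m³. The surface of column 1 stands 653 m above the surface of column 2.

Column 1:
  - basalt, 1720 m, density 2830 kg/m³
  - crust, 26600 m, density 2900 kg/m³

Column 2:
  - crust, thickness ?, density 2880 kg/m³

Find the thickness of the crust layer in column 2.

Take the compensation level at the base of the deeper column (depth z_c below the surface of column 1) and equate Σ ρ_i t_i down to z_c; mantle fills any gap and the z_c terms cancel.
Column 1: 1720×2830 + 26600×2900 + (z_c − 28320)×3200
Column 2: 653×0 + x×2880 + (z_c − 653 − 0 − x)×3200
The z_c×3200 term appears on both sides and cancels. Collect the known terms of each column as K = Σ(ρt)_known − 3200 × (depth of known layers): K_1 = 82007600 − 3200×28320 = −8616400; K_2 = 0 − 3200×(653 + 0) = −2089600.
Balance: K_1 = K_2 − x×(3200 − 2880), so x = (K_2 − K_1)/(3200 − 2880) = 6526800/320 = 20400 m.

20400 m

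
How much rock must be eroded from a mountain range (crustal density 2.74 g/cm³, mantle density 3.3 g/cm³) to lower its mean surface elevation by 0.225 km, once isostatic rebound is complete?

Net drop Δ = e − u = e − e ρ_c/ρ_m = e (ρ_m − ρ_c)/ρ_m.
e = Δ ρ_m/(ρ_m − ρ_c) = 0.225 km × 3.3/0.56 = 1.33 km.

1.33 km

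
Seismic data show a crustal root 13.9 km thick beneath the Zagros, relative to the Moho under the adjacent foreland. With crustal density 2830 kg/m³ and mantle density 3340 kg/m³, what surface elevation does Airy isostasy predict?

For local isostatic compensation: ρ_c h = (ρ_m − ρ_c) r.
h = r (ρ_m − ρ_c) / ρ_c = 13.9 km × (3340 − 2830) / 2830 = 2.5 km.

2.5 km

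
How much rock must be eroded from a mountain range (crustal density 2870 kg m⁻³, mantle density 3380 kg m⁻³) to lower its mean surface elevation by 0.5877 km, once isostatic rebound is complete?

3.89 km

Net drop Δ = e − u = e − e ρ_c/ρ_m = e (ρ_m − ρ_c)/ρ_m.
e = Δ ρ_m/(ρ_m − ρ_c) = 0.5877 km × 3380/510 = 3.89 km.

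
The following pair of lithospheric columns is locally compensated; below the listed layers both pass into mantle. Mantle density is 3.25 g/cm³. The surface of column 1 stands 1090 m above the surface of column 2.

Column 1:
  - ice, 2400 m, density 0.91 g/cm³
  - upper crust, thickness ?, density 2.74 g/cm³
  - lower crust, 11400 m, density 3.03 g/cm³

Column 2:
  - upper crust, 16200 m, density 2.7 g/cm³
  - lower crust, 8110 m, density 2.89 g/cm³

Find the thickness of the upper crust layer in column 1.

Take the compensation level at the base of the deeper column (depth z_c below the surface of column 1) and equate Σ ρ_i t_i down to z_c; mantle fills any gap and the z_c terms cancel.
Column 1: 2400×0.91 + x×2.74 + 11400×3.03 + (z_c − 13800 − x)×3.25
Column 2: 1090×0 + 16200×2.7 + 8110×2.89 + (z_c − 1090 − 24310)×3.25
The z_c×3.25 term appears on both sides and cancels. Collect the known terms of each column as K = Σ(ρt)_known − 3.25 × (depth of known layers): K_1 = 36726 − 3.25×13800 = −8124; K_2 = 67177.9 − 3.25×(1090 + 24310) = −15372.1.
Balance: K_1 − x×(3.25 − 2.74) = K_2, so x = (K_1 − K_2)/(3.25 − 2.74) = 7248.1/0.51 = 14200 m.

14200 m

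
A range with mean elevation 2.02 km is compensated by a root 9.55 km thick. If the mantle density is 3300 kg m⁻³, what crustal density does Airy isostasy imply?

ρ_c h = (ρ_m − ρ_c) r → ρ_c (h + r) = ρ_m r → ρ_c = ρ_m r / (h + r).
ρ_c = 3300 × 9.55 km / (2.02 km + 9.55 km) = 2720 kg m⁻³.

2720 kg m⁻³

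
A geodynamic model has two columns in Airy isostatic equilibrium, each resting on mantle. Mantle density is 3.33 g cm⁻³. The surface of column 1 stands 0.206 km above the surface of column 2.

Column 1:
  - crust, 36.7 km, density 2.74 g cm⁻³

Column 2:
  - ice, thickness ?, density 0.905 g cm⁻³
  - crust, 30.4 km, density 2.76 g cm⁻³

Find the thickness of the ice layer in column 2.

1.5 km

Take the compensation level at the base of the deeper column (depth z_c below the surface of column 1) and equate Σ ρ_i t_i down to z_c; mantle fills any gap and the z_c terms cancel.
Column 1: 36.7×2.74 + (z_c − 36.7)×3.33
Column 2: 0.206×0 + x×0.905 + 30.4×2.76 + (z_c − 0.206 − 30.4 − x)×3.33
The z_c×3.33 term appears on both sides and cancels. Collect the known terms of each column as K = Σ(ρt)_known − 3.33 × (depth of known layers): K_1 = 100.558 − 3.33×36.7 = −21.653; K_2 = 83.904 − 3.33×(0.206 + 30.4) = −18.01398.
Balance: K_1 = K_2 − x×(3.33 − 0.905), so x = (K_2 − K_1)/(3.33 − 0.905) = 3.63902/2.425 = 1.5 km.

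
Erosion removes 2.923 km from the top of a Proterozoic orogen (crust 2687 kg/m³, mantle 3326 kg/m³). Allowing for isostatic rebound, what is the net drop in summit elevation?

0.562 km

Rebound u = e ρ_c/ρ_m = 2.923 km × 2687/3326 = 2.361 km.
Net surface drop = e − u = 2.923 km − 2.361 km = e (ρ_m − ρ_c)/ρ_m = 0.562 km.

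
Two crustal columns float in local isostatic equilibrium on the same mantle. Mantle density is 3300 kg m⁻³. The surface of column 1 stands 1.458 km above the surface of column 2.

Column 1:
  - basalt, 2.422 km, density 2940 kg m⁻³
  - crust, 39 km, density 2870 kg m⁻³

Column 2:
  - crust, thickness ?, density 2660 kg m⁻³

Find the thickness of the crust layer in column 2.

20 km

Take the compensation level at the base of the deeper column (depth z_c below the surface of column 1) and equate Σ ρ_i t_i down to z_c; mantle fills any gap and the z_c terms cancel.
Column 1: 2.422×2940 + 39×2870 + (z_c − 41.422)×3300
Column 2: 1.458×0 + x×2660 + (z_c − 1.458 − 0 − x)×3300
The z_c×3300 term appears on both sides and cancels. Collect the known terms of each column as K = Σ(ρt)_known − 3300 × (depth of known layers): K_1 = 119050.68 − 3300×41.422 = −17641.92; K_2 = 0 − 3300×(1.458 + 0) = −4811.4.
Balance: K_1 = K_2 − x×(3300 − 2660), so x = (K_2 − K_1)/(3300 − 2660) = 12830.5/640 = 20 km.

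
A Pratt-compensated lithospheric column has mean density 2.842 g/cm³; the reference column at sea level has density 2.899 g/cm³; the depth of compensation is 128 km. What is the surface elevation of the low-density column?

2.57 km

ρ_ref D = ρ (D + h) → h = D (ρ_ref − ρ)/ρ.
h = 128 km × (2.899 − 2.842)/2.842 = 2.57 km.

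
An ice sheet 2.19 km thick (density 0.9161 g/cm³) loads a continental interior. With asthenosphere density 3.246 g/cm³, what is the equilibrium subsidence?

0.618 km

By Archimedes' principle applied to the lithosphere: the ice load ρ_ice t is balanced by mantle displaced below, ρ_m s.
s = t ρ_ice / ρ_m = 2.19 km × 0.9161/3.246 = 0.618 km.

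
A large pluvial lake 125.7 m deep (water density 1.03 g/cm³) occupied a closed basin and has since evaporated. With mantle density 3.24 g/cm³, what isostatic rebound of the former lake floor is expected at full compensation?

40 m

u = d ρ_w/ρ_m = 125.7 m × 1.03/3.24 = 40 m.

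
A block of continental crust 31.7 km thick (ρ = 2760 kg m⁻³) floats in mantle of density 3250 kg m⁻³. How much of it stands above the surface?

Floating equilibrium: submerged depth d = t ρ_obj/ρ_fluid = 31.7 km × 2760/3250 = 26.92 km.
Freeboard = t − d = 31.7 km − 26.92 km = 4.78 km.

4.78 km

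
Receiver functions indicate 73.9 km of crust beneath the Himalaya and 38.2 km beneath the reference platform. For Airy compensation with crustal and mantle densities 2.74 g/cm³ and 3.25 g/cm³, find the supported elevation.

5.6 km

Excess crust Δ = 73.9 km − 38.2 km = 35.7 km, split between elevation h and root r with h + r = Δ.
Airy balance ρ_c h = (ρ_m − ρ_c) r gives r = h ρ_c/(ρ_m − ρ_c), so h (1 + ρ_c/(ρ_m − ρ_c)) = Δ, i.e. h = Δ (ρ_m − ρ_c)/ρ_m.
h = 35.7 km × 0.51/3.25 = 5.6 km.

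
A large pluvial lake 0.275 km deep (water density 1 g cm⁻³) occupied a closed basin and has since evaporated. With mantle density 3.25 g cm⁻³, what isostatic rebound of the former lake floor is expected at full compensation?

0.0846 km

u = d ρ_w/ρ_m = 0.275 km × 1/3.25 = 0.0846 km.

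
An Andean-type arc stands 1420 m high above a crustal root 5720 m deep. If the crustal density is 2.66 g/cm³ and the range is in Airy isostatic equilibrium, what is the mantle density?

3.32 g/cm³

Airy balance: ρ_c h = (ρ_m − ρ_c) r → ρ_m = ρ_c (1 + h/r).
ρ_m = 2.66 × (1 + 1420 m/5720 m) = 3.32 g/cm³.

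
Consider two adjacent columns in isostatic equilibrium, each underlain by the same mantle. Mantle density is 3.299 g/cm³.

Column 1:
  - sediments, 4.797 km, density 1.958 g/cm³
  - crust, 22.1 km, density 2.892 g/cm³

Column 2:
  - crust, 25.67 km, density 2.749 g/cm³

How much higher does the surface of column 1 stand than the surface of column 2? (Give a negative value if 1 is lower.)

0.397 km

For any compensation level in the mantle, the mantle terms cancel and isostasy reduces to e = (Σt_1 − Σt_2) − (Σ(ρt)_1 − Σ(ρt)_2) / ρ_m.
Σt_1 = 26.897 km; Σt_2 = 25.67 km; Σ(ρt)_1 = 73.305726; Σ(ρt)_2 = 70.56683 (in km·g/cm³).
e = (26.897 − 25.67) − (73.305726 − 70.56683) / 3.299 = 0.397 km.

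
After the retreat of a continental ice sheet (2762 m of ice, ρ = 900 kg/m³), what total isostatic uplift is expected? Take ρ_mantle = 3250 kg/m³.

765 m

Removing the load lets mantle flow back in; uplift u satisfies ρ_ice t = ρ_m u.
u = t ρ_ice/ρ_m = 2762 m × 900/3250 = 765 m.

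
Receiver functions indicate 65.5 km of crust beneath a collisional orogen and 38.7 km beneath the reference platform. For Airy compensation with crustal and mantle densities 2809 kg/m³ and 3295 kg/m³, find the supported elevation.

Excess crust Δ = 65.5 km − 38.7 km = 26.8 km, split between elevation h and root r with h + r = Δ.
Airy balance ρ_c h = (ρ_m − ρ_c) r gives r = h ρ_c/(ρ_m − ρ_c), so h (1 + ρ_c/(ρ_m − ρ_c)) = Δ, i.e. h = Δ (ρ_m − ρ_c)/ρ_m.
h = 26.8 km × 486/3295 = 3.95 km.

3.95 km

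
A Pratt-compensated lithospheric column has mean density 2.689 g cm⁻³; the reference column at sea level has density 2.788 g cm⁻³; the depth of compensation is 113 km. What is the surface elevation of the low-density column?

ρ_ref D = ρ (D + h) → h = D (ρ_ref − ρ)/ρ.
h = 113 km × (2.788 − 2.689)/2.689 = 4.16 km.

4.16 km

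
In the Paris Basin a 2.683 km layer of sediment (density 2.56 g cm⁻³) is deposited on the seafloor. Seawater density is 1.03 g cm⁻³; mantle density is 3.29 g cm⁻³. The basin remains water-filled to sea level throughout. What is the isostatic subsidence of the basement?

Submarine loading: the sediment displaces seawater, and the subsidence is in turn flooded, so s (ρ_m − ρ_w) = t (ρ_sed − ρ_w).
s = 2.683 km × (2.56 − 1.03) / (3.29 − 1.03) = 1.82 km.

1.82 km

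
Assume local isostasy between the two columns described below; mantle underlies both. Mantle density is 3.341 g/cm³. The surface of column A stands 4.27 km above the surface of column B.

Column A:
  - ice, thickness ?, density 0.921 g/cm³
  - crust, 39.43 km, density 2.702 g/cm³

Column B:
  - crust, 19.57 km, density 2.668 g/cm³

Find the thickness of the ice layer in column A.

0.926 km

Take the compensation level at the base of the deeper column (depth z_c below the surface of column A) and equate Σ ρ_i t_i down to z_c; mantle fills any gap and the z_c terms cancel.
Column A: x×0.921 + 39.43×2.702 + (z_c − 39.43 − x)×3.341
Column B: 4.27×0 + 19.57×2.668 + (z_c − 4.27 − 19.57)×3.341
The z_c×3.341 term appears on both sides and cancels. Collect the known terms of each column as K = Σ(ρt)_known − 3.341 × (depth of known layers): K_A = 106.53986 − 3.341×39.43 = −25.19577; K_B = 52.21276 − 3.341×(4.27 + 19.57) = −27.43668.
Balance: K_A − x×(3.341 − 0.921) = K_B, so x = (K_A − K_B)/(3.341 − 0.921) = 2.24091/2.42 = 0.926 km.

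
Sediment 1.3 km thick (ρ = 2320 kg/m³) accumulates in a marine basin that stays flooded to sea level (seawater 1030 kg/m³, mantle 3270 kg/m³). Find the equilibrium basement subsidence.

Submarine loading: the sediment displaces seawater, and the subsidence is in turn flooded, so s (ρ_m − ρ_w) = t (ρ_sed − ρ_w).
s = 1.3 km × (2320 − 1030) / (3270 − 1030) = 0.749 km.

0.749 km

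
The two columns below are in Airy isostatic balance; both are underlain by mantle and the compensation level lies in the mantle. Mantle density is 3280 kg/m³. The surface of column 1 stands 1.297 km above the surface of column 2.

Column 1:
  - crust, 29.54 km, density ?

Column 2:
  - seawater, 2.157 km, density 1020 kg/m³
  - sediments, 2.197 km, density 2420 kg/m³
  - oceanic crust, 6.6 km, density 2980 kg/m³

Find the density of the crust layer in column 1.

Take the compensation level at the base of the deeper column (depth z_c below the surface of column 1) and equate Σ ρ_i t_i down to z_c; mantle fills any gap and the z_c terms cancel.
Column 1: 29.54×ρ + (z_c − 29.54)×3280
Column 2: 1.297×0 + 2.157×1020 + 2.197×2420 + 6.6×2980 + (z_c − 1.297 − 10.954)×3280
The z_c×3280 term appears on both sides and cancels. Collect the known terms of each column as K = Σ(ρt)_known − 3280 × (depth of known layers): K_1 = 0 − 3280×29.54 = −96891.2; K_2 = 27184.88 − 3280×(1.297 + 10.954) = −12998.4.
Balance: K_1 + 29.54×ρ = K_2, so ρ = (K_2 − K_1)/29.54 = 83892.8/29.54 = 2840 kg/m³.

2840 kg/m³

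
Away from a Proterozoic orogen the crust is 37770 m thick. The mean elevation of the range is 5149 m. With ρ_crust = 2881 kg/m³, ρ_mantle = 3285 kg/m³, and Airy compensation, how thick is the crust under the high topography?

Root depth r = h ρ_c / (ρ_m − ρ_c) = 5149 m × 2881 / 404 = 36720 m.
Total thickness = T + h + r = 37770 m + 5149 m + 36720 m = 79600 m.

79600 m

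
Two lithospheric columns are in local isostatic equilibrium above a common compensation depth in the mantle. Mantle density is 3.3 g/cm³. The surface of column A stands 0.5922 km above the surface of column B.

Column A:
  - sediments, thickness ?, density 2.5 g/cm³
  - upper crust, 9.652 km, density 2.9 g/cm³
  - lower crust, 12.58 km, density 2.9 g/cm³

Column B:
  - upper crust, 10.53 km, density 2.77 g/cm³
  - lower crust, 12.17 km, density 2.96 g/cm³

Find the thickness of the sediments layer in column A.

3.48 km

Take the compensation level at the base of the deeper column (depth z_c below the surface of column A) and equate Σ ρ_i t_i down to z_c; mantle fills any gap and the z_c terms cancel.
Column A: x×2.5 + 9.652×2.9 + 12.58×2.9 + (z_c − 22.232 − x)×3.3
Column B: 0.5922×0 + 10.53×2.77 + 12.17×2.96 + (z_c − 0.5922 − 22.7)×3.3
The z_c×3.3 term appears on both sides and cancels. Collect the known terms of each column as K = Σ(ρt)_known − 3.3 × (depth of known layers): K_A = 64.4728 − 3.3×22.232 = −8.8928; K_B = 65.1913 − 3.3×(0.5922 + 22.7) = −11.67296.
Balance: K_A − x×(3.3 − 2.5) = K_B, so x = (K_A − K_B)/(3.3 − 2.5) = 2.78016/0.8 = 3.48 km.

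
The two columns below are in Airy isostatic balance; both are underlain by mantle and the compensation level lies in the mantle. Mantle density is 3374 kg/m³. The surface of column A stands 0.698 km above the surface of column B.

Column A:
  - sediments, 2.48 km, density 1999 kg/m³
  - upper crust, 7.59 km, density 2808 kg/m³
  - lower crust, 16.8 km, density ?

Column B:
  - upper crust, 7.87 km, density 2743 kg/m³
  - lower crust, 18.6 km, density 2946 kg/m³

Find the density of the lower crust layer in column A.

2920 kg/m³

Take the compensation level at the base of the deeper column (depth z_c below the surface of column A) and equate Σ ρ_i t_i down to z_c; mantle fills any gap and the z_c terms cancel.
Column A: 2.48×1999 + 7.59×2808 + 16.8×ρ + (z_c − 26.87)×3374
Column B: 0.698×0 + 7.87×2743 + 18.6×2946 + (z_c − 0.698 − 26.47)×3374
The z_c×3374 term appears on both sides and cancels. Collect the known terms of each column as K = Σ(ρt)_known − 3374 × (depth of known layers): K_A = 26270.24 − 3374×26.87 = −64389.14; K_B = 76383.01 − 3374×(0.698 + 26.47) = −15281.822.
Balance: K_A + 16.8×ρ = K_B, so ρ = (K_B − K_A)/16.8 = 49107.3/16.8 = 2920 kg/m³.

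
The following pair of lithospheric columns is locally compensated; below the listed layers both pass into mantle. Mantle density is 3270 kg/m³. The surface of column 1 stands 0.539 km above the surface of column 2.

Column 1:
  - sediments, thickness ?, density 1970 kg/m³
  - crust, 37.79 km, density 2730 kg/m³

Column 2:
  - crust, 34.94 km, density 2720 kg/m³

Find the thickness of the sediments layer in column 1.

Take the compensation level at the base of the deeper column (depth z_c below the surface of column 1) and equate Σ ρ_i t_i down to z_c; mantle fills any gap and the z_c terms cancel.
Column 1: x×1970 + 37.79×2730 + (z_c − 37.79 − x)×3270
Column 2: 0.539×0 + 34.94×2720 + (z_c − 0.539 − 34.94)×3270
The z_c×3270 term appears on both sides and cancels. Collect the known terms of each column as K = Σ(ρt)_known − 3270 × (depth of known layers): K_1 = 103166.7 − 3270×37.79 = −20406.6; K_2 = 95036.8 − 3270×(0.539 + 34.94) = −20979.53.
Balance: K_1 − x×(3270 − 1970) = K_2, so x = (K_1 − K_2)/(3270 − 1970) = 572.93/1300 = 0.441 km.

0.441 km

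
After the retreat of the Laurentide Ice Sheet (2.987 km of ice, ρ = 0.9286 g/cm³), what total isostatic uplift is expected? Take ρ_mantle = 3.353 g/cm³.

0.827 km

Removing the load lets mantle flow back in; uplift u satisfies ρ_ice t = ρ_m u.
u = t ρ_ice/ρ_m = 2.987 km × 0.9286/3.353 = 0.827 km.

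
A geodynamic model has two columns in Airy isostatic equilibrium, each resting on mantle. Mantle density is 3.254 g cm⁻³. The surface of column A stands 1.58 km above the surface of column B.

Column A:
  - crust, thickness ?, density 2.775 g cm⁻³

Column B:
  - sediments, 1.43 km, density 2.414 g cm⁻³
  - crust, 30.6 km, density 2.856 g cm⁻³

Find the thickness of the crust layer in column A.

Take the compensation level at the base of the deeper column (depth z_c below the surface of column A) and equate Σ ρ_i t_i down to z_c; mantle fills any gap and the z_c terms cancel.
Column A: x×2.775 + (z_c − 0 − x)×3.254
Column B: 1.58×0 + 1.43×2.414 + 30.6×2.856 + (z_c − 1.58 − 32.03)×3.254
The z_c×3.254 term appears on both sides and cancels. Collect the known terms of each column as K = Σ(ρt)_known − 3.254 × (depth of known layers): K_A = 0 − 3.254×0 = 0; K_B = 90.84562 − 3.254×(1.58 + 32.03) = −18.52132.
Balance: K_A − x×(3.254 − 2.775) = K_B, so x = (K_A − K_B)/(3.254 − 2.775) = 18.5213/0.479 = 38.7 km.

38.7 km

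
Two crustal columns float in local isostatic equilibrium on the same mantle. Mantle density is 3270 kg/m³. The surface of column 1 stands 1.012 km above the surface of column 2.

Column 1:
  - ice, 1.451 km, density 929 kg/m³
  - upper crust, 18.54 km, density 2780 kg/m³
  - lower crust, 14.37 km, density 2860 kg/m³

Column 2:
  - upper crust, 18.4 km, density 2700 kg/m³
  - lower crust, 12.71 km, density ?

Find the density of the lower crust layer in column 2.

2910 kg/m³

Take the compensation level at the base of the deeper column (depth z_c below the surface of column 1) and equate Σ ρ_i t_i down to z_c; mantle fills any gap and the z_c terms cancel.
Column 1: 1.451×929 + 18.54×2780 + 14.37×2860 + (z_c − 34.361)×3270
Column 2: 1.012×0 + 18.4×2700 + 12.71×ρ + (z_c − 1.012 − 31.11)×3270
The z_c×3270 term appears on both sides and cancels. Collect the known terms of each column as K = Σ(ρt)_known − 3270 × (depth of known layers): K_1 = 93987.379 − 3270×34.361 = −18373.091; K_2 = 49680 − 3270×(1.012 + 31.11) = −55358.94.
Balance: K_1 = K_2 + 12.71×ρ, so ρ = (K_1 − K_2)/12.71 = 36985.8/12.71 = 2910 kg/m³.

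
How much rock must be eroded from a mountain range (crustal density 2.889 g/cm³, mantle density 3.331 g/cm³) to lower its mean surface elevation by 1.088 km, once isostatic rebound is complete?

8.2 km

Net drop Δ = e − u = e − e ρ_c/ρ_m = e (ρ_m − ρ_c)/ρ_m.
e = Δ ρ_m/(ρ_m − ρ_c) = 1.088 km × 3.331/0.442 = 8.2 km.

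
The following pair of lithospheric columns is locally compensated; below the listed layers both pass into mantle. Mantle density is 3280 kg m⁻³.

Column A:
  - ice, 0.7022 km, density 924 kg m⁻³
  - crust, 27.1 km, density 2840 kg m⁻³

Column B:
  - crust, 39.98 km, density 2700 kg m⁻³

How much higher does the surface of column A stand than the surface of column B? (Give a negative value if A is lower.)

−2.93 km

For any compensation level in the mantle, the mantle terms cancel and isostasy reduces to e = (Σt_A − Σt_B) − (Σ(ρt)_A − Σ(ρt)_B) / ρ_m.
Σt_A = 27.8022 km; Σt_B = 39.98 km; Σ(ρt)_A = 77612.8328; Σ(ρt)_B = 107946 (in km·kg m⁻³).
e = (27.8022 − 39.98) − (77612.8328 − 107946) / 3280 = −2.93 km.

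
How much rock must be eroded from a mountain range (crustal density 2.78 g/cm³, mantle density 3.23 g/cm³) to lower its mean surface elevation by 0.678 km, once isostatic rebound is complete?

4.87 km

Net drop Δ = e − u = e − e ρ_c/ρ_m = e (ρ_m − ρ_c)/ρ_m.
e = Δ ρ_m/(ρ_m − ρ_c) = 0.678 km × 3.23/0.45 = 4.87 km.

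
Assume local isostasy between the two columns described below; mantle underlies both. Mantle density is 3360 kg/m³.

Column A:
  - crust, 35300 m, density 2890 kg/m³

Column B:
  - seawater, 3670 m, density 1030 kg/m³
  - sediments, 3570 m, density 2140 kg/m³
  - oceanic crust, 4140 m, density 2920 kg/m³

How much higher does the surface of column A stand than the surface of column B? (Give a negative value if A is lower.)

For any compensation level in the mantle, the mantle terms cancel and isostasy reduces to e = (Σt_A − Σt_B) − (Σ(ρt)_A − Σ(ρt)_B) / ρ_m.
Σt_A = 35300 m; Σt_B = 11380 m; Σ(ρt)_A = 102017000; Σ(ρt)_B = 23508700 (in m·kg/m³).
e = (35300 − 11380) − (102017000 − 23508700) / 3360 = 554 m.

554 m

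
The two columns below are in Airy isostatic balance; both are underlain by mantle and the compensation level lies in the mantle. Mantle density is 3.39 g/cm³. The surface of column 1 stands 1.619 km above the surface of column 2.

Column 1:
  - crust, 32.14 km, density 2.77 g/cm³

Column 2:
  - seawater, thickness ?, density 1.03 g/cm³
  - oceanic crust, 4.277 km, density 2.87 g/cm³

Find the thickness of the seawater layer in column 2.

5.18 km

Take the compensation level at the base of the deeper column (depth z_c below the surface of column 1) and equate Σ ρ_i t_i down to z_c; mantle fills any gap and the z_c terms cancel.
Column 1: 32.14×2.77 + (z_c − 32.14)×3.39
Column 2: 1.619×0 + x×1.03 + 4.277×2.87 + (z_c − 1.619 − 4.277 − x)×3.39
The z_c×3.39 term appears on both sides and cancels. Collect the known terms of each column as K = Σ(ρt)_known − 3.39 × (depth of known layers): K_1 = 89.0278 − 3.39×32.14 = −19.9268; K_2 = 12.27499 − 3.39×(1.619 + 4.277) = −7.71245.
Balance: K_1 = K_2 − x×(3.39 − 1.03), so x = (K_2 − K_1)/(3.39 − 1.03) = 12.2143/2.36 = 5.18 km.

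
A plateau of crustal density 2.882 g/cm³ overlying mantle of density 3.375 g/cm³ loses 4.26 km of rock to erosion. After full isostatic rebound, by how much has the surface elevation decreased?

0.622 km

Rebound u = e ρ_c/ρ_m = 4.26 km × 2.882/3.375 = 3.638 km.
Net surface drop = e − u = 4.26 km − 3.638 km = e (ρ_m − ρ_c)/ρ_m = 0.622 km.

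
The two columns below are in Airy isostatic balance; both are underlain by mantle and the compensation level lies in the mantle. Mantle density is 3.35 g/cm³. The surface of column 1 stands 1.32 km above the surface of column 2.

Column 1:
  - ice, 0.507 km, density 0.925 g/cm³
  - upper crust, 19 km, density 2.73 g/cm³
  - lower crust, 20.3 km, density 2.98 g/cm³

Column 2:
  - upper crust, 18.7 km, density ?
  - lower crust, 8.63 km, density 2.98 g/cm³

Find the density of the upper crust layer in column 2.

2.66 g/cm³

Take the compensation level at the base of the deeper column (depth z_c below the surface of column 1) and equate Σ ρ_i t_i down to z_c; mantle fills any gap and the z_c terms cancel.
Column 1: 0.507×0.925 + 19×2.73 + 20.3×2.98 + (z_c − 39.807)×3.35
Column 2: 1.32×0 + 18.7×ρ + 8.63×2.98 + (z_c − 1.32 − 27.33)×3.35
The z_c×3.35 term appears on both sides and cancels. Collect the known terms of each column as K = Σ(ρt)_known − 3.35 × (depth of known layers): K_1 = 112.832975 − 3.35×39.807 = −20.520475; K_2 = 25.7174 − 3.35×(1.32 + 27.33) = −70.2601.
Balance: K_1 = K_2 + 18.7×ρ, so ρ = (K_1 − K_2)/18.7 = 49.7396/18.7 = 2.66 g/cm³.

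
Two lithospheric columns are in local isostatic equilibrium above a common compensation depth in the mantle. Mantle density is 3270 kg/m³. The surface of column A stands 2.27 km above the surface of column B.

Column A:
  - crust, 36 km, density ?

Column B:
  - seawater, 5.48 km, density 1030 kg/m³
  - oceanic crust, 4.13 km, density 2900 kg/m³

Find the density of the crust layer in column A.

Take the compensation level at the base of the deeper column (depth z_c below the surface of column A) and equate Σ ρ_i t_i down to z_c; mantle fills any gap and the z_c terms cancel.
Column A: 36×ρ + (z_c − 36)×3270
Column B: 2.27×0 + 5.48×1030 + 4.13×2900 + (z_c − 2.27 − 9.61)×3270
The z_c×3270 term appears on both sides and cancels. Collect the known terms of each column as K = Σ(ρt)_known − 3270 × (depth of known layers): K_A = 0 − 3270×36 = −117720; K_B = 17621.4 − 3270×(2.27 + 9.61) = −21226.2.
Balance: K_A + 36×ρ = K_B, so ρ = (K_B − K_A)/36 = 96493.8/36 = 2680 kg/m³.

2680 kg/m³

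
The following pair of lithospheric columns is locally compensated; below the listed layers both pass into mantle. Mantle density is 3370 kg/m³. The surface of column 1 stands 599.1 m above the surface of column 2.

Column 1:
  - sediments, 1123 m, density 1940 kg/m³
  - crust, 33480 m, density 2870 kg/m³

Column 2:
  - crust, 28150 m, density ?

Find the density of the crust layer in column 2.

Take the compensation level at the base of the deeper column (depth z_c below the surface of column 1) and equate Σ ρ_i t_i down to z_c; mantle fills any gap and the z_c terms cancel.
Column 1: 1123×1940 + 33480×2870 + (z_c − 34603)×3370
Column 2: 599.1×0 + 28150×ρ + (z_c − 599.1 − 28150)×3370
The z_c×3370 term appears on both sides and cancels. Collect the known terms of each column as K = Σ(ρt)_known − 3370 × (depth of known layers): K_1 = 98266220 − 3370×34603 = −18345890; K_2 = 0 − 3370×(599.1 + 28150) = −96884467.
Balance: K_1 = K_2 + 28150×ρ, so ρ = (K_1 − K_2)/28150 = 78538600/28150 = 2790 kg/m³.

2790 kg/m³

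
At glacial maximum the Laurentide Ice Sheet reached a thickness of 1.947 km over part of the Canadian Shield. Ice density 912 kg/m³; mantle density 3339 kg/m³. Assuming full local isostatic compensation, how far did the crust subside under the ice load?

Balancing pressure at the compensation depth: the ice load ρ_ice t is balanced by mantle displaced below, ρ_m s.
s = t ρ_ice / ρ_m = 1.947 km × 912/3339 = 0.532 km.

0.532 km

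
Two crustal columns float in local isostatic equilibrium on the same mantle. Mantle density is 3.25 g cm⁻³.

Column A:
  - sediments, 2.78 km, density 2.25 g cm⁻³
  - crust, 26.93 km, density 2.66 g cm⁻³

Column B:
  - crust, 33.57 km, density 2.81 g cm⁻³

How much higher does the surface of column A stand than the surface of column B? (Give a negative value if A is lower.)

For any compensation level in the mantle, the mantle terms cancel and isostasy reduces to e = (Σt_A − Σt_B) − (Σ(ρt)_A − Σ(ρt)_B) / ρ_m.
Σt_A = 29.71 km; Σt_B = 33.57 km; Σ(ρt)_A = 77.8888; Σ(ρt)_B = 94.3317 (in km·g cm⁻³).
e = (29.71 − 33.57) − (77.8888 − 94.3317) / 3.25 = 1.2 km.

1.2 km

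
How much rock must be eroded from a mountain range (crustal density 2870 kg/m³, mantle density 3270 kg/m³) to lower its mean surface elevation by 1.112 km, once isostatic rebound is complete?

Net drop Δ = e − u = e − e ρ_c/ρ_m = e (ρ_m − ρ_c)/ρ_m.
e = Δ ρ_m/(ρ_m − ρ_c) = 1.112 km × 3270/400 = 9.09 km.

9.09 km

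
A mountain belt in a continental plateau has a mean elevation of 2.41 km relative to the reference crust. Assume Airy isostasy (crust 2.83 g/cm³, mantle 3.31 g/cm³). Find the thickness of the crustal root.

14.2 km

For local isostatic compensation: the weight of the topography is balanced by the buoyancy of the root, ρ_c h = (ρ_m − ρ_c) r.
r = h · ρ_c / (ρ_m − ρ_c) = 2.41 km × 2.83 / (3.31 − 2.83) = 14.2 km.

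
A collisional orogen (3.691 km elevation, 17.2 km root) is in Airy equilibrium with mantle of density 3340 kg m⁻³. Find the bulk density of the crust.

2750 kg m⁻³

ρ_c h = (ρ_m − ρ_c) r → ρ_c (h + r) = ρ_m r → ρ_c = ρ_m r / (h + r).
ρ_c = 3340 × 17.2 km / (3.691 km + 17.2 km) = 2750 kg m⁻³.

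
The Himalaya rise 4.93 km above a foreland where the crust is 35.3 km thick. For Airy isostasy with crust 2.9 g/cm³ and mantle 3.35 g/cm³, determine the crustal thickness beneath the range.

72 km

Root depth r = h ρ_c / (ρ_m − ρ_c) = 4.93 km × 2.9 / 0.45 = 31.77 km.
Total thickness = T + h + r = 35.3 km + 4.93 km + 31.77 km = 72 km.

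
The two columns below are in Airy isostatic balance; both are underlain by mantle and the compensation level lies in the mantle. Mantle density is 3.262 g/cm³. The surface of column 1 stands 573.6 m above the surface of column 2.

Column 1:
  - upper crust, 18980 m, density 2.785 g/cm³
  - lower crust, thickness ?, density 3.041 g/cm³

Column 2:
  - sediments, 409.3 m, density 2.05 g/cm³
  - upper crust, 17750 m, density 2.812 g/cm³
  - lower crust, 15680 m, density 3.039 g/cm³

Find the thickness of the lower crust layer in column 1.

Take the compensation level at the base of the deeper column (depth z_c below the surface of column 1) and equate Σ ρ_i t_i down to z_c; mantle fills any gap and the z_c terms cancel.
Column 1: 18980×2.785 + x×3.041 + (z_c − 18980 − x)×3.262
Column 2: 573.6×0 + 409.3×2.05 + 17750×2.812 + 15680×3.039 + (z_c − 573.6 − 33839.3)×3.262
The z_c×3.262 term appears on both sides and cancels. Collect the known terms of each column as K = Σ(ρt)_known − 3.262 × (depth of known layers): K_1 = 52859.3 − 3.262×18980 = −9053.46; K_2 = 98403.585 − 3.262×(573.6 + 33839.3) = −13851.2948.
Balance: K_1 − x×(3.262 − 3.041) = K_2, so x = (K_1 − K_2)/(3.262 − 3.041) = 4797.83/0.221 = 21700 m.

21700 m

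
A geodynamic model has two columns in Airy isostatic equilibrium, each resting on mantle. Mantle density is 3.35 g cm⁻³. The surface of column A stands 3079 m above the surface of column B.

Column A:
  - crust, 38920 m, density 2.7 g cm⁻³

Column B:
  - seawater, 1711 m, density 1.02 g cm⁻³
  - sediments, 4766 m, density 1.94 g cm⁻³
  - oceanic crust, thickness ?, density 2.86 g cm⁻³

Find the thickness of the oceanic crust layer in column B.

Take the compensation level at the base of the deeper column (depth z_c below the surface of column A) and equate Σ ρ_i t_i down to z_c; mantle fills any gap and the z_c terms cancel.
Column A: 38920×2.7 + (z_c − 38920)×3.35
Column B: 3079×0 + 1711×1.02 + 4766×1.94 + x×2.86 + (z_c − 3079 − 6477 − x)×3.35
The z_c×3.35 term appears on both sides and cancels. Collect the known terms of each column as K = Σ(ρt)_known − 3.35 × (depth of known layers): K_A = 105084 − 3.35×38920 = −25298; K_B = 10991.26 − 3.35×(3079 + 6477) = −21021.34.
Balance: K_A = K_B − x×(3.35 − 2.86), so x = (K_B − K_A)/(3.35 − 2.86) = 4276.66/0.49 = 8730 m.

8730 m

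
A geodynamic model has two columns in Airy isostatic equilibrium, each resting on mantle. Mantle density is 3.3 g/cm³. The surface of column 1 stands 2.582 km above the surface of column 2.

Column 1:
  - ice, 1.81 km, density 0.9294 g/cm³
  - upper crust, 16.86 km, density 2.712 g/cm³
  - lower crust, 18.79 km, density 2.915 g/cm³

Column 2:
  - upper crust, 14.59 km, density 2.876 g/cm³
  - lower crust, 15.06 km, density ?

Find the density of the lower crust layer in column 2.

Take the compensation level at the base of the deeper column (depth z_c below the surface of column 1) and equate Σ ρ_i t_i down to z_c; mantle fills any gap and the z_c terms cancel.
Column 1: 1.81×0.9294 + 16.86×2.712 + 18.79×2.915 + (z_c − 37.46)×3.3
Column 2: 2.582×0 + 14.59×2.876 + 15.06×ρ + (z_c − 2.582 − 29.65)×3.3
The z_c×3.3 term appears on both sides and cancels. Collect the known terms of each column as K = Σ(ρt)_known − 3.3 × (depth of known layers): K_1 = 102.179384 − 3.3×37.46 = −21.438616; K_2 = 41.96084 − 3.3×(2.582 + 29.65) = −64.40476.
Balance: K_1 = K_2 + 15.06×ρ, so ρ = (K_1 − K_2)/15.06 = 42.9661/15.06 = 2.85 g/cm³.

2.85 g/cm³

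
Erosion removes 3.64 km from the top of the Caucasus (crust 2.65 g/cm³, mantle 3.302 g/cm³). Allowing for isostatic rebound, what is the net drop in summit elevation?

0.719 km

Rebound u = e ρ_c/ρ_m = 3.64 km × 2.65/3.302 = 2.921 km.
Net surface drop = e − u = 3.64 km − 2.921 km = e (ρ_m − ρ_c)/ρ_m = 0.719 km.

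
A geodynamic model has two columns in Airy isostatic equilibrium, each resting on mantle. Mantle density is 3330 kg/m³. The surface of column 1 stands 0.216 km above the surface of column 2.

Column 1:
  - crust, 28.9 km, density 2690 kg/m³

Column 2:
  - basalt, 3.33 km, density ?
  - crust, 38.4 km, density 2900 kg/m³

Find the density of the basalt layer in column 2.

2950 kg/m³

Take the compensation level at the base of the deeper column (depth z_c below the surface of column 1) and equate Σ ρ_i t_i down to z_c; mantle fills any gap and the z_c terms cancel.
Column 1: 28.9×2690 + (z_c − 28.9)×3330
Column 2: 0.216×0 + 3.33×ρ + 38.4×2900 + (z_c − 0.216 − 41.73)×3330
The z_c×3330 term appears on both sides and cancels. Collect the known terms of each column as K = Σ(ρt)_known − 3330 × (depth of known layers): K_1 = 77741 − 3330×28.9 = −18496; K_2 = 111360 − 3330×(0.216 + 41.73) = −28320.18.
Balance: K_1 = K_2 + 3.33×ρ, so ρ = (K_1 − K_2)/3.33 = 9824.18/3.33 = 2950 kg/m³.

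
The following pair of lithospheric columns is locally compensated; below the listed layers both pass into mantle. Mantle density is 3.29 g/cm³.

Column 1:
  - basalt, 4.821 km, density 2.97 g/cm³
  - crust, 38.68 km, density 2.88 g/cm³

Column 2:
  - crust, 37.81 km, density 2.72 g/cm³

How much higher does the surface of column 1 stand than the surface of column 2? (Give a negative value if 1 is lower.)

−1.26 km

For any compensation level in the mantle, the mantle terms cancel and isostasy reduces to e = (Σt_1 − Σt_2) − (Σ(ρt)_1 − Σ(ρt)_2) / ρ_m.
Σt_1 = 43.501 km; Σt_2 = 37.81 km; Σ(ρt)_1 = 125.71677; Σ(ρt)_2 = 102.8432 (in km·g/cm³).
e = (43.501 − 37.81) − (125.71677 − 102.8432) / 3.29 = −1.26 km.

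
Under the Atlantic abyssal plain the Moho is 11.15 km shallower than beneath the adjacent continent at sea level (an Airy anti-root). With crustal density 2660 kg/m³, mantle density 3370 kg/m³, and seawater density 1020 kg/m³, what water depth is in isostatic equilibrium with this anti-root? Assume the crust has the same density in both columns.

Replacing a thickness d of crust by seawater at the top must be balanced by replacing crust with mantle at the base: d (ρ_c − ρ_w) = a (ρ_m − ρ_c).
d = a (ρ_m − ρ_c)/(ρ_c − ρ_w) = 11.15 km × 710/1640 = 4.83 km.

4.83 km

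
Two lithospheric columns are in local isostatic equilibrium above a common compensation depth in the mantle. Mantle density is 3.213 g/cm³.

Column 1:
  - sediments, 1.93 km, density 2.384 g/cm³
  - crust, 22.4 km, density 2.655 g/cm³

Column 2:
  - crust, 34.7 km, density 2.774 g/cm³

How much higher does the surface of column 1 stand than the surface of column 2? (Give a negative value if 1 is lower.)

For any compensation level in the mantle, the mantle terms cancel and isostasy reduces to e = (Σt_1 − Σt_2) − (Σ(ρt)_1 − Σ(ρt)_2) / ρ_m.
Σt_1 = 24.33 km; Σt_2 = 34.7 km; Σ(ρt)_1 = 64.07312; Σ(ρt)_2 = 96.2578 (in km·g/cm³).
e = (24.33 − 34.7) − (64.07312 − 96.2578) / 3.213 = −0.353 km.

−0.353 km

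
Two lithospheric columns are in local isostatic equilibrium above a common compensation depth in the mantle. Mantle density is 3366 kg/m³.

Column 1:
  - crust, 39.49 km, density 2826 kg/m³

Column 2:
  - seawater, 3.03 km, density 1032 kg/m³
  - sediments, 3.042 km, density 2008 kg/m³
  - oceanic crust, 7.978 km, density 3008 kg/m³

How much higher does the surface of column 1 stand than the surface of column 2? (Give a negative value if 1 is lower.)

2.16 km

For any compensation level in the mantle, the mantle terms cancel and isostasy reduces to e = (Σt_1 − Σt_2) − (Σ(ρt)_1 − Σ(ρt)_2) / ρ_m.
Σt_1 = 39.49 km; Σt_2 = 14.05 km; Σ(ρt)_1 = 111598.74; Σ(ρt)_2 = 33233.12 (in km·kg/m³).
e = (39.49 − 14.05) − (111598.74 − 33233.12) / 3366 = 2.16 km.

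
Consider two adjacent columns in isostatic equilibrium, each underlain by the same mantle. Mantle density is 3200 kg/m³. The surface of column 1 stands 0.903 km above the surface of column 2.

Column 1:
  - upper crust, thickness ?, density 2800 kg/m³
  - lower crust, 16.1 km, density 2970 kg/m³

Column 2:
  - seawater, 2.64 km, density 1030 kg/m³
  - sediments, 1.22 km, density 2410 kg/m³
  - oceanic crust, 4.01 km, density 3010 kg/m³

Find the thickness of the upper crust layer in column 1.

16.6 km

Take the compensation level at the base of the deeper column (depth z_c below the surface of column 1) and equate Σ ρ_i t_i down to z_c; mantle fills any gap and the z_c terms cancel.
Column 1: x×2800 + 16.1×2970 + (z_c − 16.1 − x)×3200
Column 2: 0.903×0 + 2.64×1030 + 1.22×2410 + 4.01×3010 + (z_c − 0.903 − 7.87)×3200
The z_c×3200 term appears on both sides and cancels. Collect the known terms of each column as K = Σ(ρt)_known − 3200 × (depth of known layers): K_1 = 47817 − 3200×16.1 = −3703; K_2 = 17729.5 − 3200×(0.903 + 7.87) = −10344.1.
Balance: K_1 − x×(3200 − 2800) = K_2, so x = (K_1 − K_2)/(3200 − 2800) = 6641.1/400 = 16.6 km.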